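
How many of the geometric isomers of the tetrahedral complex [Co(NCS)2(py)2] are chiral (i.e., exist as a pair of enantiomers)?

0

Only one geometric arrangement is possible.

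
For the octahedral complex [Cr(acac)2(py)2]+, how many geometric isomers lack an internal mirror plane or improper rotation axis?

1

Each acac is bidentate and must span two cis positions.
Working through the distinct placements yields 2 geometric isomers: py trans; py cis (chiral).
One of these lacks any improper symmetry element and so occurs as an enantiomeric pair, giving 2 + 1 = 3 stereoisomers in total.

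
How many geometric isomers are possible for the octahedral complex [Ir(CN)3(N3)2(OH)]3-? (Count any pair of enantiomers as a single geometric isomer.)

The six octahedral sites form three mutually perpendicular trans pairs.
Systematic placement gives 3 geometric isomers: CN mer, N3 cis; CN mer, N3 trans; CN fac, N3 cis.

3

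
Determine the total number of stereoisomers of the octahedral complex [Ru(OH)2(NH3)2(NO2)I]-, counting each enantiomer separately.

The six octahedral sites form three mutually perpendicular trans pairs.
Working through the distinct placements yields 6 geometric isomers: OH trans, NH3 cis; OH cis, NH3 cis (3 arrangements, 2 chiral); OH trans, NH3 trans; OH cis, NH3 trans.
Of these, 2 lack any improper symmetry element and so occur as enantiomeric pairs, giving 6 + 2 = 8 stereoisomers in total.

8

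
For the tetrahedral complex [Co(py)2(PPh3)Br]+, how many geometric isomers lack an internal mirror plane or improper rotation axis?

In a tetrahedral complex all four positions are equivalent and every pair of ligands is adjacent — there is no cis/trans distinction.
Only one geometric arrangement is possible.

0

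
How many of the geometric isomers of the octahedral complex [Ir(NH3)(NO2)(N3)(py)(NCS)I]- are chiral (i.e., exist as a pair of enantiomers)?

In an octahedral complex each vertex has one trans partner and four cis neighbours.
Placing the ligands in turn and identifying arrangements related by rotation or reflection leaves 15 distinct geometric isomers.
Of these, 15 lack any improper symmetry element and so occur as enantiomeric pairs, giving 15 + 15 = 30 stereoisomers in total.

15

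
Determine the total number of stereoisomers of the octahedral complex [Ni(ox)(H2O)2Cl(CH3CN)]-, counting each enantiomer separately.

An octahedron has six vertices in three trans pairs; every non-trans pair is cis.
Each ox is bidentate and must span two cis positions.
There are 4 geometric isomers: H2O cis (3 arrangements, 2 chiral); H2O trans.
Of these, 2 lack any improper symmetry element and so occur as enantiomeric pairs, giving 4 + 2 = 6 stereoisomers in total.

6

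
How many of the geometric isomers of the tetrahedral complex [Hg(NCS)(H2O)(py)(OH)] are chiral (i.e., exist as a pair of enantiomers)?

All four vertices of a tetrahedron are equivalent and mutually adjacent, so cis/trans isomerism cannot arise.
Only one geometric arrangement is possible; it has no improper symmetry element, so it exists as a pair of enantiomers (2 stereoisomers).

1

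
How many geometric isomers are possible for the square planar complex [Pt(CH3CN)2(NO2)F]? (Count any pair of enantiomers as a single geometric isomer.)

In a square planar complex each vertex has one trans partner and two cis neighbours.
Working through the distinct placements yields 2 geometric isomers: CH3CN cis; CH3CN trans.

2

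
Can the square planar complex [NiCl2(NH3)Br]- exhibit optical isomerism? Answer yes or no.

no

A square has two trans pairs of vertices; adjacent vertices are cis.
There are 2 geometric isomers: Cl cis; Cl trans.
Each arrangement has an internal mirror plane or centre of symmetry, so none is chiral.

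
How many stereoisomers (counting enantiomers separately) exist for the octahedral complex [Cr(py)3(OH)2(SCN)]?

3

An octahedron has six vertices in three trans pairs; every non-trans pair is cis.
There are 3 geometric isomers: py mer, OH trans; py mer, OH cis; py fac, OH cis.
Each arrangement has an internal mirror plane or centre of symmetry, so none is chiral.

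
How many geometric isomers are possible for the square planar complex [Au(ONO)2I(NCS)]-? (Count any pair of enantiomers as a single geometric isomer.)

2

Working through the distinct placements yields 2 geometric isomers: ONO cis; ONO trans.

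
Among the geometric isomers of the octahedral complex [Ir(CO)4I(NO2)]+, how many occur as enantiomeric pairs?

0

The six octahedral sites form three mutually perpendicular trans pairs.
The distinct arrangements are (2 in all): I and NO2 mutually trans; I and NO2 mutually cis.
Each arrangement has an internal mirror plane or centre of symmetry, so none is chiral.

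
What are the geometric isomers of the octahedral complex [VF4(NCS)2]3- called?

cis and trans

Working through the distinct placements yields 2 geometric isomers: NCS trans; NCS cis.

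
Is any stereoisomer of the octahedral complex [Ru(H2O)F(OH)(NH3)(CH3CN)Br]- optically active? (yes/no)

In an octahedral complex each vertex has one trans partner and four cis neighbours.
Placing the ligands in turn and identifying arrangements related by rotation or reflection leaves 15 distinct geometric isomers.
Of these, 15 lack any improper symmetry element and so occur as enantiomeric pairs, giving 15 + 15 = 30 stereoisomers in total.

yes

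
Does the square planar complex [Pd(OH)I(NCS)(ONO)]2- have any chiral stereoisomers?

Systematic placement gives 3 geometric isomers: (I/OH trans, NCS/ONO trans); (I/ONO trans, NCS/OH trans); (I/NCS trans, OH/ONO trans).
Each arrangement has an internal mirror plane or centre of symmetry, so none is chiral.

no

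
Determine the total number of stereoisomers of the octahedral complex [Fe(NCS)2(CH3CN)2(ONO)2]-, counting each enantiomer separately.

6

The six octahedral sites form three mutually perpendicular trans pairs.
Working through the distinct placements yields 5 geometric isomers: NCS trans, CH3CN trans, ONO trans; NCS cis, CH3CN trans, ONO cis; NCS cis, CH3CN cis, ONO trans; NCS cis, CH3CN cis, ONO cis (chiral); NCS trans, CH3CN cis, ONO cis.
One of these lacks any improper symmetry element and so occurs as an enantiomeric pair, giving 5 + 1 = 6 stereoisomers in total.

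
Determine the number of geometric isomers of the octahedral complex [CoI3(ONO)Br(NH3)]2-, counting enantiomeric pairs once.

In an octahedral complex each vertex has one trans partner and four cis neighbours.
Working through the distinct placements yields 4 geometric isomers: I mer (3 arrangements); I fac (chiral).

4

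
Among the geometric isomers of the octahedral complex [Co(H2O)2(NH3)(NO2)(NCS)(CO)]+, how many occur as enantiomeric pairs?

6

Placing the ligands in turn and identifying arrangements related by rotation or reflection leaves 9 distinct geometric isomers.
Of these, 6 lack any improper symmetry element and so occur as enantiomeric pairs, giving 9 + 6 = 15 stereoisomers in total.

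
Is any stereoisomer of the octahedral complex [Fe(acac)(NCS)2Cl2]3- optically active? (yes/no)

yes

Each acac is bidentate and must span two cis positions.
The distinct arrangements are (3 in all): NCS cis, Cl trans; NCS cis, Cl cis (chiral); NCS trans, Cl cis.
One of these lacks any improper symmetry element and so occurs as an enantiomeric pair, giving 3 + 1 = 4 stereoisomers in total.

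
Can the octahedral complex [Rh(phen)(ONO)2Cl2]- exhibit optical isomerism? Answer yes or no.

yes

In an octahedral complex each vertex has one trans partner and four cis neighbours.
Each phen is bidentate and must span two cis positions.
The distinct arrangements are (3 in all): ONO cis, Cl trans; ONO cis, Cl cis (chiral); ONO trans, Cl cis.
One of these lacks any improper symmetry element and so occurs as an enantiomeric pair, giving 3 + 1 = 4 stereoisomers in total.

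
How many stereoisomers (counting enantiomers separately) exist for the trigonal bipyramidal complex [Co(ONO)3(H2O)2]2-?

3

In a trigonal bipyramid the two axial positions differ from the three equatorial ones.
Working through the distinct placements yields 3 geometric isomers: H2O both axial; H2O one axial, one equatorial; H2O both equatorial.
Each arrangement has an internal mirror plane or centre of symmetry, so none is chiral.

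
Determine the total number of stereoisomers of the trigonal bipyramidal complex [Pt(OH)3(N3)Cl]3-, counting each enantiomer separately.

4

In a trigonal bipyramid the two axial positions differ from the three equatorial ones.
There are 4 geometric isomers: N3 axial, Cl axial; N3 equatorial, Cl axial; N3 axial, Cl equatorial; N3 equatorial, Cl equatorial.
Each arrangement has an internal mirror plane or centre of symmetry, so none is chiral.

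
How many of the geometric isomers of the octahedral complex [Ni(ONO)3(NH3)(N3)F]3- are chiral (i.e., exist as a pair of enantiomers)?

Working through the distinct placements yields 4 geometric isomers: ONO mer (3 arrangements); ONO fac (chiral).
One of these lacks any improper symmetry element and so occurs as an enantiomeric pair, giving 4 + 1 = 5 stereoisomers in total.

1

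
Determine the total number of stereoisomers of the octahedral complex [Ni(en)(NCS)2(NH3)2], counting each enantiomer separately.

An octahedron has six vertices in three trans pairs; every non-trans pair is cis.
Each en is bidentate and must span two cis positions.
Systematic placement gives 3 geometric isomers: NCS trans, NH3 cis; NCS cis, NH3 cis (chiral); NCS cis, NH3 trans.
One of these lacks any improper symmetry element and so occurs as an enantiomeric pair, giving 3 + 1 = 4 stereoisomers in total.

4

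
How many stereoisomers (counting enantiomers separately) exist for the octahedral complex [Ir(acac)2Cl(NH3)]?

3

Each acac is bidentate and must span two cis positions.
Working through the distinct placements yields 2 geometric isomers: Cl and NH3 mutually trans; Cl and NH3 mutually cis (chiral).
One of these lacks any improper symmetry element and so occurs as an enantiomeric pair, giving 2 + 1 = 3 stereoisomers in total.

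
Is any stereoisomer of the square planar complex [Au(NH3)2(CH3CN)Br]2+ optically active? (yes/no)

no

There are 2 geometric isomers: NH3 cis; NH3 trans.
Each arrangement has an internal mirror plane or centre of symmetry, so none is chiral.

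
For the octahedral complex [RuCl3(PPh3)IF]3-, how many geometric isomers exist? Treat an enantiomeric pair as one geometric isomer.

4

The six octahedral sites form three mutually perpendicular trans pairs.
The distinct arrangements are (4 in all): Cl mer (3 arrangements); Cl fac (chiral).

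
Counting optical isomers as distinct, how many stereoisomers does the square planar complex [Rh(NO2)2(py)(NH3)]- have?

In a square planar complex each vertex has one trans partner and two cis neighbours.
The distinct arrangements are (2 in all): NO2 cis; NO2 trans.
Each arrangement has an internal mirror plane or centre of symmetry, so none is chiral.

2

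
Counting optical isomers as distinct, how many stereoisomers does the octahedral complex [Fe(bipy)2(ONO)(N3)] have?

Each bipy is bidentate and must span two cis positions.
Systematic placement gives 2 geometric isomers: ONO and N3 mutually trans; ONO and N3 mutually cis (chiral).
One of these lacks any improper symmetry element and so occurs as an enantiomeric pair, giving 2 + 1 = 3 stereoisomers in total.

3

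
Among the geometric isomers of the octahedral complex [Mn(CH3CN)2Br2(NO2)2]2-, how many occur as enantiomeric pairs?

1

Systematic placement gives 5 geometric isomers: CH3CN trans, Br trans, NO2 trans; CH3CN cis, Br trans, NO2 cis; CH3CN cis, Br cis, NO2 trans; CH3CN cis, Br cis, NO2 cis (chiral); CH3CN trans, Br cis, NO2 cis.
One of these lacks any improper symmetry element and so occurs as an enantiomeric pair, giving 5 + 1 = 6 stereoisomers in total.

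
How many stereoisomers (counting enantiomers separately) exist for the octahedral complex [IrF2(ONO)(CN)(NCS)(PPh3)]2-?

15

Systematic enumeration (placing each ligand type in turn and discarding arrangements equivalent by rotation or reflection) gives 9 geometric isomers.
Of these, 6 lack any improper symmetry element and so occur as enantiomeric pairs, giving 9 + 6 = 15 stereoisomers in total.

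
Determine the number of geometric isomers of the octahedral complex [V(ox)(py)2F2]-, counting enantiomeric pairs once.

The six octahedral sites form three mutually perpendicular trans pairs.
Each ox is bidentate and must span two cis positions.
There are 3 geometric isomers: py cis, F trans; py trans, F cis; py cis, F cis (chiral).

3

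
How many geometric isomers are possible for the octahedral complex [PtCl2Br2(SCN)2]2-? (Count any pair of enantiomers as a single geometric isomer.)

The distinct arrangements are (5 in all): Cl trans, Br trans, SCN trans; Cl cis, Br trans, SCN cis; Cl cis, Br cis, SCN trans; Cl cis, Br cis, SCN cis (chiral); Cl trans, Br cis, SCN cis.

5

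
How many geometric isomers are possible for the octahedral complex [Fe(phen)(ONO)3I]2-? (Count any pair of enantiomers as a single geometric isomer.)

2

Each phen is bidentate and must span two cis positions.
There are 2 geometric isomers: ONO fac; ONO mer.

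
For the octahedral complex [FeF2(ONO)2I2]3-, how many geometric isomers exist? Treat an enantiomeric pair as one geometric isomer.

5

The six octahedral sites form three mutually perpendicular trans pairs.
Systematic placement gives 5 geometric isomers: F trans, ONO trans, I trans; F trans, ONO cis, I cis; F cis, ONO trans, I cis; F cis, ONO cis, I cis (chiral); F cis, ONO cis, I trans.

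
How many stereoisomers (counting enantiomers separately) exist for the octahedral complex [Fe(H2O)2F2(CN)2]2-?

6

The six octahedral sites form three mutually perpendicular trans pairs.
Working through the distinct placements yields 5 geometric isomers: H2O trans, F trans, CN trans; H2O cis, F cis, CN trans; H2O trans, F cis, CN cis; H2O cis, F cis, CN cis (chiral); H2O cis, F trans, CN cis.
One of these lacks any improper symmetry element and so occurs as an enantiomeric pair, giving 5 + 1 = 6 stereoisomers in total.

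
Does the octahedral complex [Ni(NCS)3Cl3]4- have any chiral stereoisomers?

no

An octahedron has six vertices in three trans pairs; every non-trans pair is cis.
Working through the distinct placements yields 2 geometric isomers: NCS mer; NCS fac.
Each arrangement has an internal mirror plane or centre of symmetry, so none is chiral.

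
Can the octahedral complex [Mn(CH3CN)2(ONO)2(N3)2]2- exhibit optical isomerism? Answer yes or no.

In an octahedral complex each vertex has one trans partner and four cis neighbours.
Systematic placement gives 5 geometric isomers: CH3CN trans, ONO trans, N3 trans; CH3CN trans, ONO cis, N3 cis; CH3CN cis, ONO trans, N3 cis; CH3CN cis, ONO cis, N3 cis (chiral); CH3CN cis, ONO cis, N3 trans.
One of these lacks any improper symmetry element and so occurs as an enantiomeric pair, giving 5 + 1 = 6 stereoisomers in total.

yes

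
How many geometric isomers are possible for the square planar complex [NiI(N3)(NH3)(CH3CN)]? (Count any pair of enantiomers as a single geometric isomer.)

A square has two trans pairs of vertices; adjacent vertices are cis.
The distinct arrangements are (3 in all): (CH3CN/N3 trans, I/NH3 trans); (CH3CN/NH3 trans, I/N3 trans); (CH3CN/I trans, N3/NH3 trans).

3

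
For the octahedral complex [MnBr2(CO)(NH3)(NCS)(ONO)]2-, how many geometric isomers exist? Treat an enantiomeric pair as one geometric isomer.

The six octahedral sites form three mutually perpendicular trans pairs.
Placing the ligands in turn and identifying arrangements related by rotation or reflection leaves 9 distinct geometric isomers.

9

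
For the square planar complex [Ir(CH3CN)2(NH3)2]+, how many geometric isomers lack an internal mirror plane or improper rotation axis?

A square has two trans pairs of vertices; adjacent vertices are cis.
Working through the distinct placements yields 2 geometric isomers: CH3CN cis; CH3CN trans.
Each arrangement has an internal mirror plane or centre of symmetry, so none is chiral.

0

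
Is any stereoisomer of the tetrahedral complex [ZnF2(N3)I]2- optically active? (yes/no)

no

In a tetrahedral complex all four positions are equivalent and every pair of ligands is adjacent — there is no cis/trans distinction.
Only one geometric arrangement is possible.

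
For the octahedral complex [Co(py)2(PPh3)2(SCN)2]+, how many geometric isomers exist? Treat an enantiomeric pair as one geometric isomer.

5

Working through the distinct placements yields 5 geometric isomers: py trans, PPh3 trans, SCN trans; py cis, PPh3 trans, SCN cis; py trans, PPh3 cis, SCN cis; py cis, PPh3 cis, SCN cis (chiral); py cis, PPh3 cis, SCN trans.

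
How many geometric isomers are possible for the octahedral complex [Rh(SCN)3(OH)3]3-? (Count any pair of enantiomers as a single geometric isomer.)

2

The distinct arrangements are (2 in all): SCN mer; SCN fac.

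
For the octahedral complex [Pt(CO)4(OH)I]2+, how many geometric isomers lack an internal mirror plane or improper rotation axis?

0

In an octahedral complex each vertex has one trans partner and four cis neighbours.
There are 2 geometric isomers: OH and I mutually trans; OH and I mutually cis.
Each arrangement has an internal mirror plane or centre of symmetry, so none is chiral.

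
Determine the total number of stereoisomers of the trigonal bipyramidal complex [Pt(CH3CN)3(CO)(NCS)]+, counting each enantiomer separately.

A trigonal bipyramid has two axial and three equatorial sites, which are chemically inequivalent.
Systematic placement gives 4 geometric isomers: CO equatorial, NCS equatorial; CO axial, NCS equatorial; CO equatorial, NCS axial; CO axial, NCS axial.
Each arrangement has an internal mirror plane or centre of symmetry, so none is chiral.

4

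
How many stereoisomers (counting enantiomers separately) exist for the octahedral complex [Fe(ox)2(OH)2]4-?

In an octahedral complex each vertex has one trans partner and four cis neighbours.
Each ox is bidentate and must span two cis positions.
The distinct arrangements are (2 in all): OH trans; OH cis (chiral).
One of these lacks any improper symmetry element and so occurs as an enantiomeric pair, giving 2 + 1 = 3 stereoisomers in total.

3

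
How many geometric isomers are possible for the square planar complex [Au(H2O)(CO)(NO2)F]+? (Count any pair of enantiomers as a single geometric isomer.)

3

The distinct arrangements are (3 in all): (CO/H2O trans, F/NO2 trans); (CO/NO2 trans, F/H2O trans); (CO/F trans, H2O/NO2 trans).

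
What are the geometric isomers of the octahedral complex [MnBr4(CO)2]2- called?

The six octahedral sites form three mutually perpendicular trans pairs.
Systematic placement gives 2 geometric isomers: CO trans; CO cis.

cis and trans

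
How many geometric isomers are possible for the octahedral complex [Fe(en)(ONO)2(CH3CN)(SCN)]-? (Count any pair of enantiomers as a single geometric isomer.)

4

Each en is bidentate and must span two cis positions.
Working through the distinct placements yields 4 geometric isomers: ONO cis (3 arrangements, 2 chiral); ONO trans.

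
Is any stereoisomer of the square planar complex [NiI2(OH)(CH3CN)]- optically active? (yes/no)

In a square planar complex each vertex has one trans partner and two cis neighbours.
Working through the distinct placements yields 2 geometric isomers: I cis; I trans.
Each arrangement has an internal mirror plane or centre of symmetry, so none is chiral.

no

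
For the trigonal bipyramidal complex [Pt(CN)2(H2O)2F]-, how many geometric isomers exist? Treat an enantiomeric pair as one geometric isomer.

5

A trigonal bipyramid has two axial and three equatorial sites, which are chemically inequivalent.
Exhaustive case analysis gives 5 geometric isomers.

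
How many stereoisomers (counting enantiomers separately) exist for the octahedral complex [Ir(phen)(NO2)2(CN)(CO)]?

6

An octahedron has six vertices in three trans pairs; every non-trans pair is cis.
Each phen is bidentate and must span two cis positions.
There are 4 geometric isomers: NO2 cis (3 arrangements, 2 chiral); NO2 trans.
Of these, 2 lack any improper symmetry element and so occur as enantiomeric pairs, giving 4 + 2 = 6 stereoisomers in total.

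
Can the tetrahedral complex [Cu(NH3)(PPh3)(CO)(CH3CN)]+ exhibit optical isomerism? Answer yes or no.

yes

All four vertices of a tetrahedron are equivalent and mutually adjacent, so cis/trans isomerism cannot arise.
Only one geometric arrangement is possible; it has no improper symmetry element, so it exists as a pair of enantiomers (2 stereoisomers).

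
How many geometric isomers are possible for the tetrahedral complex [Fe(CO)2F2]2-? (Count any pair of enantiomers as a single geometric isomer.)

1

In a tetrahedral complex all four positions are equivalent and every pair of ligands is adjacent — there is no cis/trans distinction.
Only one geometric arrangement is possible.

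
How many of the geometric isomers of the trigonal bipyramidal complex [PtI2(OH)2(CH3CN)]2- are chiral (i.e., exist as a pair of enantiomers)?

A trigonal bipyramid has two axial and three equatorial sites, which are chemically inequivalent.
Systematic enumeration (placing each ligand type in turn and discarding arrangements equivalent by rotation or reflection) gives 5 geometric isomers.
One of these lacks any improper symmetry element and so occurs as an enantiomeric pair, giving 5 + 1 = 6 stereoisomers in total.

1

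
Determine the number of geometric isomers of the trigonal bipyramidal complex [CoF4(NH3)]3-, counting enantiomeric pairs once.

In a trigonal bipyramid the two axial positions differ from the three equatorial ones.
Systematic placement gives 2 geometric isomers: NH3 equatorial; NH3 axial.

2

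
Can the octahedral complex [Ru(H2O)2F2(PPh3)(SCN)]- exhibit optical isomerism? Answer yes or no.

yes

An octahedron has six vertices in three trans pairs; every non-trans pair is cis.
The distinct arrangements are (6 in all): H2O trans, F trans; H2O cis, F trans; H2O cis, F cis (3 arrangements, 2 chiral); H2O trans, F cis.
Of these, 2 lack any improper symmetry element and so occur as enantiomeric pairs, giving 6 + 2 = 8 stereoisomers in total.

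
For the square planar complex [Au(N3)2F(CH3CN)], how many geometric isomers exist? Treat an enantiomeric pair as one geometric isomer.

2

In a square planar complex each vertex has one trans partner and two cis neighbours.
Systematic placement gives 2 geometric isomers: N3 cis; N3 trans.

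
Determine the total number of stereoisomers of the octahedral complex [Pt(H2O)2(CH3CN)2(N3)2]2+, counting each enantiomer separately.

6

In an octahedral complex each vertex has one trans partner and four cis neighbours.
The distinct arrangements are (5 in all): H2O trans, CH3CN trans, N3 trans; H2O cis, CH3CN trans, N3 cis; H2O cis, CH3CN cis, N3 trans; H2O cis, CH3CN cis, N3 cis (chiral); H2O trans, CH3CN cis, N3 cis.
One of these lacks any improper symmetry element and so occurs as an enantiomeric pair, giving 5 + 1 = 6 stereoisomers in total.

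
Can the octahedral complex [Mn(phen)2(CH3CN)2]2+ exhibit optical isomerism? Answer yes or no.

Each phen is bidentate and must span two cis positions.
Systematic placement gives 2 geometric isomers: CH3CN trans; CH3CN cis (chiral).
One of these lacks any improper symmetry element and so occurs as an enantiomeric pair, giving 2 + 1 = 3 stereoisomers in total.

yes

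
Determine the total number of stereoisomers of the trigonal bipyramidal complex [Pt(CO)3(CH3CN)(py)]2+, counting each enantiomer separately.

4

There are 4 geometric isomers: CH3CN axial, py equatorial; CH3CN axial, py axial; CH3CN equatorial, py equatorial; CH3CN equatorial, py axial.
Each arrangement has an internal mirror plane or centre of symmetry, so none is chiral.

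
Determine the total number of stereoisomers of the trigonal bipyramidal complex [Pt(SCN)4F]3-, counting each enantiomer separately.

Systematic placement gives 2 geometric isomers: F axial; F equatorial.
Each arrangement has an internal mirror plane or centre of symmetry, so none is chiral.

2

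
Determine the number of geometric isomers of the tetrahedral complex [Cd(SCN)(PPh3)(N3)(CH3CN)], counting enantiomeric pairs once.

Only one geometric arrangement is possible; it has no improper symmetry element, so it exists as a pair of enantiomers (2 stereoisomers).

1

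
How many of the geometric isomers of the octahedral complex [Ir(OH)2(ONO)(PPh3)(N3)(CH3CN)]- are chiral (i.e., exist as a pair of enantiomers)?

6

The six octahedral sites form three mutually perpendicular trans pairs.
Systematic enumeration (placing each ligand type in turn and discarding arrangements equivalent by rotation or reflection) gives 9 geometric isomers.
Of these, 6 lack any improper symmetry element and so occur as enantiomeric pairs, giving 9 + 6 = 15 stereoisomers in total.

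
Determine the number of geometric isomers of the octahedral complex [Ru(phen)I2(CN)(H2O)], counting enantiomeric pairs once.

4

An octahedron has six vertices in three trans pairs; every non-trans pair is cis.
Each phen is bidentate and must span two cis positions.
The distinct arrangements are (4 in all): I cis (3 arrangements, 2 chiral); I trans.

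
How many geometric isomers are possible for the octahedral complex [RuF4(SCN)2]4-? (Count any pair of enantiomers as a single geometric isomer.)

An octahedron has six vertices in three trans pairs; every non-trans pair is cis.
The distinct arrangements are (2 in all): SCN trans; SCN cis.

2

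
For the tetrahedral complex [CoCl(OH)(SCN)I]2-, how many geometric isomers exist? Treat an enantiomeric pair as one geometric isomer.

1

In a tetrahedral complex all four positions are equivalent and every pair of ligands is adjacent — there is no cis/trans distinction.
Only one geometric arrangement is possible; it has no improper symmetry element, so it exists as a pair of enantiomers (2 stereoisomers).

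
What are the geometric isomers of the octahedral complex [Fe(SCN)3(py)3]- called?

fac and mer

Systematic placement gives 2 geometric isomers: SCN mer; SCN fac.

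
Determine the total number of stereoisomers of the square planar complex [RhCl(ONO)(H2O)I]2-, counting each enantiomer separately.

A square has two trans pairs of vertices; adjacent vertices are cis.
There are 3 geometric isomers: (Cl/I trans, H2O/ONO trans); (Cl/ONO trans, H2O/I trans); (Cl/H2O trans, I/ONO trans).
Each arrangement has an internal mirror plane or centre of symmetry, so none is chiral.

3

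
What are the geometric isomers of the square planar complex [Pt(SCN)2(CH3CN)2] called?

cis and trans

In a square planar complex each vertex has one trans partner and two cis neighbours.
Systematic placement gives 2 geometric isomers: SCN cis; SCN trans.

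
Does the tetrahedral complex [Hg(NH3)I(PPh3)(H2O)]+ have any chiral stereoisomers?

yes

Only one geometric arrangement is possible; it has no improper symmetry element, so it exists as a pair of enantiomers (2 stereoisomers).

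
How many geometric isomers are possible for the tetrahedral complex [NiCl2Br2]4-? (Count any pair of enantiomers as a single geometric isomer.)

1

All four vertices of a tetrahedron are equivalent and mutually adjacent, so cis/trans isomerism cannot arise.
Only one geometric arrangement is possible.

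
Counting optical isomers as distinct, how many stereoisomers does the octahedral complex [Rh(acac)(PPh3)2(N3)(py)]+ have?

In an octahedral complex each vertex has one trans partner and four cis neighbours.
Each acac is bidentate and must span two cis positions.
Systematic placement gives 4 geometric isomers: PPh3 cis (3 arrangements, 2 chiral); PPh3 trans.
Of these, 2 lack any improper symmetry element and so occur as enantiomeric pairs, giving 4 + 2 = 6 stereoisomers in total.

6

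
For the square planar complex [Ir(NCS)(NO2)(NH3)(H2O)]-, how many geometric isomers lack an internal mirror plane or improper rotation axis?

Systematic placement gives 3 geometric isomers: (H2O/NH3 trans, NCS/NO2 trans); (H2O/NO2 trans, NCS/NH3 trans); (H2O/NCS trans, NH3/NO2 trans).
Each arrangement has an internal mirror plane or centre of symmetry, so none is chiral.

0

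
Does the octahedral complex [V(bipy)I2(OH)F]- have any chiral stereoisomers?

yes

An octahedron has six vertices in three trans pairs; every non-trans pair is cis.
Each bipy is bidentate and must span two cis positions.
Working through the distinct placements yields 4 geometric isomers: I cis (3 arrangements, 2 chiral); I trans.
Of these, 2 lack any improper symmetry element and so occur as enantiomeric pairs, giving 4 + 2 = 6 stereoisomers in total.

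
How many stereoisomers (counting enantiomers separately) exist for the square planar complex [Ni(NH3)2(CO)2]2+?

In a square planar complex each vertex has one trans partner and two cis neighbours.
The distinct arrangements are (2 in all): NH3 cis; NH3 trans.
Each arrangement has an internal mirror plane or centre of symmetry, so none is chiral.

2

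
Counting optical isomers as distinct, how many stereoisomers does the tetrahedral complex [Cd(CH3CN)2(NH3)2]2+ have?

1

All four vertices of a tetrahedron are equivalent and mutually adjacent, so cis/trans isomerism cannot arise.
Only one geometric arrangement is possible.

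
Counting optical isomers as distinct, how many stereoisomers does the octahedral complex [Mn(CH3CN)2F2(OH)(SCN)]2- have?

8

An octahedron has six vertices in three trans pairs; every non-trans pair is cis.
Working through the distinct placements yields 6 geometric isomers: CH3CN trans, F trans; CH3CN trans, F cis; CH3CN cis, F cis (3 arrangements, 2 chiral); CH3CN cis, F trans.
Of these, 2 lack any improper symmetry element and so occur as enantiomeric pairs, giving 6 + 2 = 8 stereoisomers in total.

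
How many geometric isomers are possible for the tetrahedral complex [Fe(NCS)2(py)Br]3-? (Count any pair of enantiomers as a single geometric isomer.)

All four vertices of a tetrahedron are equivalent and mutually adjacent, so cis/trans isomerism cannot arise.
Only one geometric arrangement is possible.

1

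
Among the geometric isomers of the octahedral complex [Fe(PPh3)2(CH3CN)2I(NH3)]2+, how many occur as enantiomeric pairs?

The six octahedral sites form three mutually perpendicular trans pairs.
Systematic placement gives 6 geometric isomers: PPh3 trans, CH3CN trans; PPh3 cis, CH3CN trans; PPh3 trans, CH3CN cis; PPh3 cis, CH3CN cis (3 arrangements, 2 chiral).
Of these, 2 lack any improper symmetry element and so occur as enantiomeric pairs, giving 6 + 2 = 8 stereoisomers in total.

2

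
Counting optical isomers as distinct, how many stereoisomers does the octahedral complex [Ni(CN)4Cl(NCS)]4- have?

Working through the distinct placements yields 2 geometric isomers: Cl and NCS mutually trans; Cl and NCS mutually cis.
Each arrangement has an internal mirror plane or centre of symmetry, so none is chiral.

2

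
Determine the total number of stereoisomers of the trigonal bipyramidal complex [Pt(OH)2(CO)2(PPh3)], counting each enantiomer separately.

6

A trigonal bipyramid has two axial and three equatorial sites, which are chemically inequivalent.
Exhaustive case analysis gives 5 geometric isomers.
One of these lacks any improper symmetry element and so occurs as an enantiomeric pair, giving 5 + 1 = 6 stereoisomers in total.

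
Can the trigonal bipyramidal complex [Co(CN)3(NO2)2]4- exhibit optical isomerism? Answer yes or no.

no

Working through the distinct placements yields 3 geometric isomers: NO2 both equatorial; NO2 one axial, one equatorial; NO2 both axial.
Each arrangement has an internal mirror plane or centre of symmetry, so none is chiral.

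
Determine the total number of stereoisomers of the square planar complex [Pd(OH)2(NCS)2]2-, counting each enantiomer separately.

2

A square has two trans pairs of vertices; adjacent vertices are cis.
Working through the distinct placements yields 2 geometric isomers: OH cis; OH trans.
Each arrangement has an internal mirror plane or centre of symmetry, so none is chiral.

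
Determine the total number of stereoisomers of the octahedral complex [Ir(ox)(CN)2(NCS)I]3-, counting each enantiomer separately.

In an octahedral complex each vertex has one trans partner and four cis neighbours.
Each ox is bidentate and must span two cis positions.
Systematic placement gives 4 geometric isomers: CN trans; CN cis (3 arrangements, 2 chiral).
Of these, 2 lack any improper symmetry element and so occur as enantiomeric pairs, giving 4 + 2 = 6 stereoisomers in total.

6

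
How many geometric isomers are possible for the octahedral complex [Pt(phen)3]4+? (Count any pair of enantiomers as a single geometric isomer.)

1

In an octahedral complex each vertex has one trans partner and four cis neighbours.
Each phen is bidentate and must span two cis positions.
Only one geometric arrangement is possible; it has no improper symmetry element, so it exists as a pair of enantiomers (2 stereoisomers).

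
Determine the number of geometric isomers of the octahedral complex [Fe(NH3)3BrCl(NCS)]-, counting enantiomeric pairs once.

The distinct arrangements are (4 in all): NH3 mer (3 arrangements); NH3 fac (chiral).

4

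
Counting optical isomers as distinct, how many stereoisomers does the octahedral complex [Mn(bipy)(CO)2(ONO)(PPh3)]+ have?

An octahedron has six vertices in three trans pairs; every non-trans pair is cis.
Each bipy is bidentate and must span two cis positions.
There are 4 geometric isomers: CO trans; CO cis (3 arrangements, 2 chiral).
Of these, 2 lack any improper symmetry element and so occur as enantiomeric pairs, giving 4 + 2 = 6 stereoisomers in total.

6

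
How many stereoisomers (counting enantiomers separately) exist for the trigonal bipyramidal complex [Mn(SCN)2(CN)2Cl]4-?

In a trigonal bipyramid the two axial positions differ from the three equatorial ones.
Exhaustive case analysis gives 5 geometric isomers.
One of these lacks any improper symmetry element and so occurs as an enantiomeric pair, giving 5 + 1 = 6 stereoisomers in total.

6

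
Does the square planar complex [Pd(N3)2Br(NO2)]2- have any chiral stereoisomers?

In a square planar complex each vertex has one trans partner and two cis neighbours.
The distinct arrangements are (2 in all): N3 cis; N3 trans.
Each arrangement has an internal mirror plane or centre of symmetry, so none is chiral.

no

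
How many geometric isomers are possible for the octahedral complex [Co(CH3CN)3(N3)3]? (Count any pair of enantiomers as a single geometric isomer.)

2

An octahedron has six vertices in three trans pairs; every non-trans pair is cis.
There are 2 geometric isomers: CH3CN mer; CH3CN fac.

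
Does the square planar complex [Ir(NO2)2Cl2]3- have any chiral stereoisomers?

no

There are 2 geometric isomers: NO2 cis; NO2 trans.
Each arrangement has an internal mirror plane or centre of symmetry, so none is chiral.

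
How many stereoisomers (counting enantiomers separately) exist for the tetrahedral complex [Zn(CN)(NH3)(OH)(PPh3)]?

Only one geometric arrangement is possible; it has no improper symmetry element, so it exists as a pair of enantiomers (2 stereoisomers).

2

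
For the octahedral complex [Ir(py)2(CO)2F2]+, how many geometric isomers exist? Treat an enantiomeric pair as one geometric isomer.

5

There are 5 geometric isomers: py trans, CO trans, F trans; py cis, CO trans, F cis; py trans, CO cis, F cis; py cis, CO cis, F cis (chiral); py cis, CO cis, F trans.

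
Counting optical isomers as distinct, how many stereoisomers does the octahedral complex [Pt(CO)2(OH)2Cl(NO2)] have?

8

An octahedron has six vertices in three trans pairs; every non-trans pair is cis.
There are 6 geometric isomers: CO trans, OH trans; CO trans, OH cis; CO cis, OH trans; CO cis, OH cis (3 arrangements, 2 chiral).
Of these, 2 lack any improper symmetry element and so occur as enantiomeric pairs, giving 6 + 2 = 8 stereoisomers in total.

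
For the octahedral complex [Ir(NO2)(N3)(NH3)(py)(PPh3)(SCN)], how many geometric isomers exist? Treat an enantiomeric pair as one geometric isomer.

15

Systematic enumeration (placing each ligand type in turn and discarding arrangements equivalent by rotation or reflection) gives 15 geometric isomers.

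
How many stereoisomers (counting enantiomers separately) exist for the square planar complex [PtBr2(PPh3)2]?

Systematic placement gives 2 geometric isomers: Br cis; Br trans.
Each arrangement has an internal mirror plane or centre of symmetry, so none is chiral.

2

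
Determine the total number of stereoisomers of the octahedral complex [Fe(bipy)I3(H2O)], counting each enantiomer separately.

2

Each bipy is bidentate and must span two cis positions.
Systematic placement gives 2 geometric isomers: I fac; I mer.
Each arrangement has an internal mirror plane or centre of symmetry, so none is chiral.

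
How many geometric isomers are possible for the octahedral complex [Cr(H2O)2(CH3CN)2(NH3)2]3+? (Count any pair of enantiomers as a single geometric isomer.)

5

An octahedron has six vertices in three trans pairs; every non-trans pair is cis.
The distinct arrangements are (5 in all): H2O trans, CH3CN trans, NH3 trans; H2O cis, CH3CN trans, NH3 cis; H2O cis, CH3CN cis, NH3 trans; H2O cis, CH3CN cis, NH3 cis (chiral); H2O trans, CH3CN cis, NH3 cis.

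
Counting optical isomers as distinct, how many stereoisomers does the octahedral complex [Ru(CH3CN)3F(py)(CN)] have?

An octahedron has six vertices in three trans pairs; every non-trans pair is cis.
Working through the distinct placements yields 4 geometric isomers: CH3CN mer (3 arrangements); CH3CN fac (chiral).
One of these lacks any improper symmetry element and so occurs as an enantiomeric pair, giving 4 + 1 = 5 stereoisomers in total.

5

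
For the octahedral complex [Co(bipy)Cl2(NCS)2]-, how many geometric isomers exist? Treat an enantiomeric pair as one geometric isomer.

In an octahedral complex each vertex has one trans partner and four cis neighbours.
Each bipy is bidentate and must span two cis positions.
Systematic placement gives 3 geometric isomers: Cl trans, NCS cis; Cl cis, NCS cis (chiral); Cl cis, NCS trans.

3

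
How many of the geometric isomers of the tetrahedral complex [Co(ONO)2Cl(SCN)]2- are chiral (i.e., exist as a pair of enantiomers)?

All four vertices of a tetrahedron are equivalent and mutually adjacent, so cis/trans isomerism cannot arise.
Only one geometric arrangement is possible.

0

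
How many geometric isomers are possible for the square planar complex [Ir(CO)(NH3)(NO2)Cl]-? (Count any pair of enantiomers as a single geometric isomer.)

3

There are 3 geometric isomers: (CO/NH3 trans, Cl/NO2 trans); (CO/NO2 trans, Cl/NH3 trans); (CO/Cl trans, NH3/NO2 trans).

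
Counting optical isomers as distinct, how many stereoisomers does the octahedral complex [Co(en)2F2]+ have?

3

An octahedron has six vertices in three trans pairs; every non-trans pair is cis.
Each en is bidentate and must span two cis positions.
The distinct arrangements are (2 in all): F trans; F cis (chiral).
One of these lacks any improper symmetry element and so occurs as an enantiomeric pair, giving 2 + 1 = 3 stereoisomers in total.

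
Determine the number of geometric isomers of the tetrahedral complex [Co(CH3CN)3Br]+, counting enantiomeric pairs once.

In a tetrahedral complex all four positions are equivalent and every pair of ligands is adjacent — there is no cis/trans distinction.
Only one geometric arrangement is possible.

1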